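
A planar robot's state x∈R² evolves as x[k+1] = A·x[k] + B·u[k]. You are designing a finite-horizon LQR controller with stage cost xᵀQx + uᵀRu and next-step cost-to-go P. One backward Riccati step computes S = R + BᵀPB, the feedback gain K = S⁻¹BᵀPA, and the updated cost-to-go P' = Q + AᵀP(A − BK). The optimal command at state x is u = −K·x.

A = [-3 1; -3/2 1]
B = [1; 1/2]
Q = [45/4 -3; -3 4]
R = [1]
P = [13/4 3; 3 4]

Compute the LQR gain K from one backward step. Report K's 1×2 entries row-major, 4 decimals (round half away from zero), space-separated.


-2.6364 1.1818

BᵀP = [4.7500 5.0000]
S = R + BᵀPB = [1] + [7.2500] = [8.2500]
BᵀPA = [-21.7500 9.7500]
K = S⁻¹·BᵀPA = [-2.6364 1.1818]
A−BK = [-0.3636 -0.1818; -0.1818 0.4091]
AᵀP(A−BK) = [7.9091 -3.5455; -3.5455 1.7273]
P' = Q + AᵀP(A−BK) = [19.1591 -6.5455; -6.5455 5.7273]
tr(P') = 24.8864


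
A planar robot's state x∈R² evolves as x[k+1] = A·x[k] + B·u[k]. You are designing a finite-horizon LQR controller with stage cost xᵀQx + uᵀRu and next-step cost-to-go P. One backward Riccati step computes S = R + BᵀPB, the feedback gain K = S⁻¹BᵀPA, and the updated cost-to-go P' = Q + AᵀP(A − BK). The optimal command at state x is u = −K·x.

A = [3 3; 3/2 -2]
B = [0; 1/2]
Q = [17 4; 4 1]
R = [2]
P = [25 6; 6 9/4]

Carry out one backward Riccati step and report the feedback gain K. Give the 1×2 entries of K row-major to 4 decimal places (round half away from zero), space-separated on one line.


BᵀP = [3.0000 1.1250]
S = R + BᵀPB = [2] + [0.5625] = [2.5625]
BᵀPA = [10.6875 6.7500]
K = S⁻¹·BᵀPA = [4.1707 2.6341]
A−BK = [3.0000 3.0000; -0.5854 -3.3171]
AᵀP(A−BK) = [239.4878 181.0976; 181.0976 144.2195]
P' = Q + AᵀP(A−BK) = [256.4878 185.0976; 185.0976 145.2195]
tr(P') = 401.7073

4.1707 2.6341


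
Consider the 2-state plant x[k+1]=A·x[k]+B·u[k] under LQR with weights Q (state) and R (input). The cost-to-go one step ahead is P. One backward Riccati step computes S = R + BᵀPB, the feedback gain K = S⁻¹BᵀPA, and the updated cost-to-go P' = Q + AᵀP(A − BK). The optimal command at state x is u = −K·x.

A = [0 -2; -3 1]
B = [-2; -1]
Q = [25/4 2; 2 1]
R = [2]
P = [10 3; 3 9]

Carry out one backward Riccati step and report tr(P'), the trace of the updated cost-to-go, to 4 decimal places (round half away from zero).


BᵀP = [-23.0000 -15.0000]
S = R + BᵀPB = [2] + [61.0000] = [63.0000]
BᵀPA = [45.0000 31.0000]
K = S⁻¹·BᵀPA = [0.7143 0.4921]
A−BK = [1.4286 -1.0159; -2.2857 1.4921]
AᵀP(A−BK) = [48.8571 -31.1429; -31.1429 21.7460]
P' = Q + AᵀP(A−BK) = [55.1071 -29.1429; -29.1429 22.7460]
tr(P') = 77.8532

77.8532


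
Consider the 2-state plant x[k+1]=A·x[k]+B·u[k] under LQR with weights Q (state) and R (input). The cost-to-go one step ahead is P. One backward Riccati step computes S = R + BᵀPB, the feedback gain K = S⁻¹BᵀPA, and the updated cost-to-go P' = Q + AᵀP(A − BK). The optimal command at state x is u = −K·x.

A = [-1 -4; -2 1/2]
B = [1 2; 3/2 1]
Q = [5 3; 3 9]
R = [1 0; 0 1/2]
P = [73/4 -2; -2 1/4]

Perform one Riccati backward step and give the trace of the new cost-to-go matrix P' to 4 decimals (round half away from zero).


BᵀP = [15.2500 -1.6250; 34.5000 -3.7500]
S = R + BᵀPB = [1 0; 0 1/2] + [12.8125 28.8750; 28.8750 65.2500] = [13.8125 28.8750; 28.8750 65.7500]
BᵀPA = [-12.0000 -61.8125; -27.0000 -139.8750]
K = S⁻¹·BᵀPA = [-0.1260 -0.3398; -0.3553 -1.9782]
A−BK = [-0.1634 0.2961; -1.4557 2.9878]
AᵀP(A−BK) = [0.1446 0.2624; 0.2624 2.3651]
P' = Q + AᵀP(A−BK) = [5.1446 3.2624; 3.2624 11.3651]
tr(P') = 16.5097

16.5097


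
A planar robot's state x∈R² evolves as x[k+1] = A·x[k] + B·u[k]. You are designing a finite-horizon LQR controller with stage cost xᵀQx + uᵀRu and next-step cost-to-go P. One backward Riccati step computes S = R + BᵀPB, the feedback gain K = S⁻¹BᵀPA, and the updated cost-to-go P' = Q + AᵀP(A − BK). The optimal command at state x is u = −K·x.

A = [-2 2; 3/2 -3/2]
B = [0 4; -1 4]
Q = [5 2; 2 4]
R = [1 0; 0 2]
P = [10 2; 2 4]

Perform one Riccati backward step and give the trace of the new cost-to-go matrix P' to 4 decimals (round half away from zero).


BᵀP = [-2.0000 -4.0000; 48.0000 24.0000]
S = R + BᵀPB = [1 0; 0 2] + [4.0000 -24.0000; -24.0000 288.0000] = [5.0000 -24.0000; -24.0000 290.0000]
BᵀPA = [-2.0000 2.0000; -60.0000 60.0000]
K = S⁻¹·BᵀPA = [-2.3112 2.3112; -0.3982 0.3982]
A−BK = [-0.4073 0.4073; 0.7815 -0.7815]
AᵀP(A−BK) = [8.4874 -8.4874; -8.4874 8.4874]
P' = Q + AᵀP(A−BK) = [13.4874 -6.4874; -6.4874 12.4874]
tr(P') = 25.9748

25.9748


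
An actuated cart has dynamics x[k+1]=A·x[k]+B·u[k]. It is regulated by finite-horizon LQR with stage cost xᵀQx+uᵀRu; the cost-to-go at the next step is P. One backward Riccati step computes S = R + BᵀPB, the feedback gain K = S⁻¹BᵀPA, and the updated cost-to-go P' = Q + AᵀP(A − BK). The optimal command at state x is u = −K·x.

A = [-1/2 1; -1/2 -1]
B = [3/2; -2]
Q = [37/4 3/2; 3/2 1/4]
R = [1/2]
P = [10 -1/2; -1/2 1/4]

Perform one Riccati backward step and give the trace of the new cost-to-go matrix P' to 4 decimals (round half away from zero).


10.0272

BᵀP = [16.0000 -1.2500]
S = R + BᵀPB = [1/2] + [26.5000] = [27.0000]
BᵀPA = [-7.3750 17.2500]
K = S⁻¹·BᵀPA = [-0.2731 0.6389]
A−BK = [-0.0903 0.0417; -1.0463 0.2778]
AᵀP(A−BK) = [0.2980 -0.1632; -0.1632 0.2292]
P' = Q + AᵀP(A−BK) = [9.5480 1.3368; 1.3368 0.4792]
tr(P') = 10.0272


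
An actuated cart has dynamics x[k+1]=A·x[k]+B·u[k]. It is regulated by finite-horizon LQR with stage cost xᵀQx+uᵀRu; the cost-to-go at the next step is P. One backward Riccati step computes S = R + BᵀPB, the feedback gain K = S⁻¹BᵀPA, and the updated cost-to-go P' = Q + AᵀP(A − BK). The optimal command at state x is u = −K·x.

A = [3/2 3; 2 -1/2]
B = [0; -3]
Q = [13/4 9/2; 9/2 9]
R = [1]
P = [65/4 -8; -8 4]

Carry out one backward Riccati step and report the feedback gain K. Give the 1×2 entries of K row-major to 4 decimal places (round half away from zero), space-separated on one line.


0.3243 2.1081

BᵀP = [24.0000 -12.0000]
S = R + BᵀPB = [1] + [36.0000] = [37.0000]
BᵀPA = [12.0000 78.0000]
K = S⁻¹·BᵀPA = [0.3243 2.1081]
A−BK = [1.5000 3.0000; 2.9730 5.8243]
AᵀP(A−BK) = [0.6706 1.8277; 1.8277 6.8176]
P' = Q + AᵀP(A−BK) = [3.9206 6.3277; 6.3277 15.8176]
tr(P') = 19.7382


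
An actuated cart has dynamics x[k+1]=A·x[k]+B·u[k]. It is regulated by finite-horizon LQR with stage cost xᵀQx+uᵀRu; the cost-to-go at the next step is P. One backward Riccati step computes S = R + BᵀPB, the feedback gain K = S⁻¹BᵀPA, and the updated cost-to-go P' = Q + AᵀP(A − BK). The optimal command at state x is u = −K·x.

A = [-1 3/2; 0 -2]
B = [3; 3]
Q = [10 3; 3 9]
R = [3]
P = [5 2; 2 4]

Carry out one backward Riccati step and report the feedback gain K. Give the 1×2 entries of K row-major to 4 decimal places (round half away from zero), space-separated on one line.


-0.1750 -0.0375

BᵀP = [21.0000 18.0000]
S = R + BᵀPB = [3] + [117.0000] = [120.0000]
BᵀPA = [-21.0000 -4.5000]
K = S⁻¹·BᵀPA = [-0.1750 -0.0375]
A−BK = [-0.4750 1.6125; 0.5250 -1.8875]
AᵀP(A−BK) = [1.3250 -4.2875; -4.2875 15.0813]
P' = Q + AᵀP(A−BK) = [11.3250 -1.2875; -1.2875 24.0813]
tr(P') = 35.4063


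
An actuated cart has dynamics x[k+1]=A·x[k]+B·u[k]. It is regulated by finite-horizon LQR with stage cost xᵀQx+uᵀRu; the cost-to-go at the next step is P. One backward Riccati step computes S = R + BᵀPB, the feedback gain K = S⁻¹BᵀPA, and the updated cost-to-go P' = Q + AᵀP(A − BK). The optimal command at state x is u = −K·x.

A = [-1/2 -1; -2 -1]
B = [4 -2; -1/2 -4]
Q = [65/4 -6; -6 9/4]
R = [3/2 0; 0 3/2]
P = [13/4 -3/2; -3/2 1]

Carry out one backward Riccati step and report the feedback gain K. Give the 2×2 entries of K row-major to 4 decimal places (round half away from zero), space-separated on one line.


0.1118 -0.1162 0.3720 0.2039

BᵀP = [13.7500 -6.5000; -0.5000 -1.0000]
S = R + BᵀPB = [3/2 0; 0 3/2] + [58.2500 -1.5000; -1.5000 5.0000] = [59.7500 -1.5000; -1.5000 6.5000]
BᵀPA = [6.1250 -7.2500; 2.2500 1.5000]
K = S⁻¹·BᵀPA = [0.1118 -0.1162; 0.3720 0.2039]
A−BK = [-0.2035 -0.1272; -0.4562 -0.2423]
AᵀP(A−BK) = [0.2905 0.1280; 0.1280 0.1015]
P' = Q + AᵀP(A−BK) = [16.5405 -5.8720; -5.8720 2.3515]
tr(P') = 18.8920


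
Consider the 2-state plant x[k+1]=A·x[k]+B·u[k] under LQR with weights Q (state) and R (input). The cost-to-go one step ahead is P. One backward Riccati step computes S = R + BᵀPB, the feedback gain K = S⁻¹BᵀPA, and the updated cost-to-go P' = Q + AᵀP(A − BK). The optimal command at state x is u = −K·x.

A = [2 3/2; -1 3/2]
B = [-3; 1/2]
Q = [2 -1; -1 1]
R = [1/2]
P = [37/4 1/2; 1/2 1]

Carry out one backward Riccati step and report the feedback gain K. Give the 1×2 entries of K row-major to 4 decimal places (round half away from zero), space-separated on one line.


BᵀP = [-27.5000 -1.0000]
S = R + BᵀPB = [1/2] + [82.0000] = [82.5000]
BᵀPA = [-54.0000 -42.7500]
K = S⁻¹·BᵀPA = [-0.6545 -0.5182]
A−BK = [0.0364 -0.0545; -0.6727 1.7591]
AᵀP(A−BK) = [0.6545 -0.9818; -0.9818 3.1602]
P' = Q + AᵀP(A−BK) = [2.6545 -1.9818; -1.9818 4.1602]
tr(P') = 6.8148

-0.6545 -0.5182


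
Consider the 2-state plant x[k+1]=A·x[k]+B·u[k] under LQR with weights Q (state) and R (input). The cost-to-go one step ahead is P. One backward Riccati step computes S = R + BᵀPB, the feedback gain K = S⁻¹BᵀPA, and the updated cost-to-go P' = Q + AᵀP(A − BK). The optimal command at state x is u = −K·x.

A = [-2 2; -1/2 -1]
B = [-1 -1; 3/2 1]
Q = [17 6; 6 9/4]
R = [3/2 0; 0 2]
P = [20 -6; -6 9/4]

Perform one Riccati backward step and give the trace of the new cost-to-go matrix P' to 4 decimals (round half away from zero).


25.6585

BᵀP = [-29.0000 9.3750; -26.0000 8.2500]
S = R + BᵀPB = [3/2 0; 0 2] + [43.0625 38.3750; 38.3750 34.2500] = [44.5625 38.3750; 38.3750 36.2500]
BᵀPA = [53.3125 -67.3750; 47.8750 -60.2500]
K = S⁻¹·BᵀPA = [0.6681 -0.9124; 0.6134 -0.6961]
A−BK = [-0.7185 0.3914; -2.1156 1.0648]
AᵀP(A−BK) = [3.5766 -2.9028; -2.9028 2.8319]
P' = Q + AᵀP(A−BK) = [20.5766 3.0972; 3.0972 5.0819]
tr(P') = 25.6585


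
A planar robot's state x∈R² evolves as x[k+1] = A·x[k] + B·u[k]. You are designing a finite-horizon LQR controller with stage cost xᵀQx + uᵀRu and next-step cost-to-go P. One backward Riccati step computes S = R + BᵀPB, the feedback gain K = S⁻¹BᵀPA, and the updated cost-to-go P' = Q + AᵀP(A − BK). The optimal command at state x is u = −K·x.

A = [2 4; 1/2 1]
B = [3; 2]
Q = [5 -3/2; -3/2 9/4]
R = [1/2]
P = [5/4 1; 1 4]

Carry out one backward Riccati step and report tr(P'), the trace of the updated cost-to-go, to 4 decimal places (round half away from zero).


BᵀP = [5.7500 11.0000]
S = R + BᵀPB = [1/2] + [39.2500] = [39.7500]
BᵀPA = [17.0000 34.0000]
K = S⁻¹·BᵀPA = [0.4277 0.8553]
A−BK = [0.7170 1.4340; -0.3553 -0.7107]
AᵀP(A−BK) = [0.7296 1.4591; 1.4591 2.9182]
P' = Q + AᵀP(A−BK) = [5.7296 -0.0409; -0.0409 5.1682]
tr(P') = 10.8978

10.8978


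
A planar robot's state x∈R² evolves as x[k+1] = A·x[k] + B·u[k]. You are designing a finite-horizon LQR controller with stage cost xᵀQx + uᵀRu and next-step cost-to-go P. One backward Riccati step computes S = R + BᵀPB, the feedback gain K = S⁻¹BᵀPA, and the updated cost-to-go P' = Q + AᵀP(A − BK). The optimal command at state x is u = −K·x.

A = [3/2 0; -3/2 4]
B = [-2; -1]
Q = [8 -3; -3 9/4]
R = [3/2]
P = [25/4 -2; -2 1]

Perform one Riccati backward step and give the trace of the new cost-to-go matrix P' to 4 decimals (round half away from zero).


BᵀP = [-10.5000 3.0000]
S = R + BᵀPB = [3/2] + [18.0000] = [19.5000]
BᵀPA = [-20.2500 12.0000]
K = S⁻¹·BᵀPA = [-1.0385 0.6154]
A−BK = [-0.5769 1.2308; -2.5385 4.6154]
AᵀP(A−BK) = [4.2837 -5.5385; -5.5385 8.6154]
P' = Q + AᵀP(A−BK) = [12.2837 -8.5385; -8.5385 10.8654]
tr(P') = 23.1490

23.1490


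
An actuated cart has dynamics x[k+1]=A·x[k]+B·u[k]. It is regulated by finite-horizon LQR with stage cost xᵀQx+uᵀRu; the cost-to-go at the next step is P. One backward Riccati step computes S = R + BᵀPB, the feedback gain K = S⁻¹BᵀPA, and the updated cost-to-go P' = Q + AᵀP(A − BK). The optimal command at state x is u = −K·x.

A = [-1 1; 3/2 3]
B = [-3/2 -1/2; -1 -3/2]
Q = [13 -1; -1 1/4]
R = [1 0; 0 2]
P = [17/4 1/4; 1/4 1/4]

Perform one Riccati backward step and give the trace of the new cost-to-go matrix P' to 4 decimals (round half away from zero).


BᵀP = [-6.6250 -0.6250; -2.5000 -0.5000]
S = R + BᵀPB = [1 0; 0 2] + [10.5625 4.2500; 4.2500 2.0000] = [11.5625 4.2500; 4.2500 4.0000]
BᵀPA = [5.6875 -8.5000; 1.7500 -4.0000]
K = S⁻¹·BᵀPA = [0.5432 -0.6031; -0.1397 -0.3592]
A−BK = [-0.2550 -0.0843; 1.8337 1.8581]
AᵀP(A−BK) = [1.2173 0.5588; 0.5588 1.4368]
P' = Q + AᵀP(A−BK) = [14.2173 -0.4412; -0.4412 1.6868]
tr(P') = 15.9041

15.9041


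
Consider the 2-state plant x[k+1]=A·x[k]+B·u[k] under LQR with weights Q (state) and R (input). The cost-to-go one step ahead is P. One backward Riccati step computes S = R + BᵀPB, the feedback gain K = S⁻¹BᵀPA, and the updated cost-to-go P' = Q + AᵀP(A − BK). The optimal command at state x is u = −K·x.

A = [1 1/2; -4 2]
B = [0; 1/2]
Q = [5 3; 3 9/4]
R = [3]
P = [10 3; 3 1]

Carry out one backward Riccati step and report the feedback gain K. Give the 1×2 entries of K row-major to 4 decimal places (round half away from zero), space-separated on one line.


-0.1538 0.5385

BᵀP = [1.5000 0.5000]
S = R + BᵀPB = [3] + [0.2500] = [3.2500]
BᵀPA = [-0.5000 1.7500]
K = S⁻¹·BᵀPA = [-0.1538 0.5385]
A−BK = [1.0000 0.5000; -3.9231 1.7308]
AᵀP(A−BK) = [1.9231 -2.7308; -2.7308 11.5577]
P' = Q + AᵀP(A−BK) = [6.9231 0.2692; 0.2692 13.8077]
tr(P') = 20.7308


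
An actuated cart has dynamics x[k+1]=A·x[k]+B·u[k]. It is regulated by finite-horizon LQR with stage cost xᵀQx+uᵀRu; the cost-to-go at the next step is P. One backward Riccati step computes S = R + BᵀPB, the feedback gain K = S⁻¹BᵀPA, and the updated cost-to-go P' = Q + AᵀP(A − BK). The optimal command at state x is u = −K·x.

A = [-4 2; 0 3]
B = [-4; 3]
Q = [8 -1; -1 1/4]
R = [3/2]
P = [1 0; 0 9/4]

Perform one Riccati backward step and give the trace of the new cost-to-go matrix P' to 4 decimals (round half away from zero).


37.7434

BᵀP = [-4.0000 6.7500]
S = R + BᵀPB = [3/2] + [36.2500] = [37.7500]
BᵀPA = [16.0000 12.2500]
K = S⁻¹·BᵀPA = [0.4238 0.3245]
A−BK = [-2.3046 3.2980; -1.2715 2.0265]
AᵀP(A−BK) = [9.2185 -13.1921; -13.1921 20.2748]
P' = Q + AᵀP(A−BK) = [17.2185 -14.1921; -14.1921 20.5248]
tr(P') = 37.7434


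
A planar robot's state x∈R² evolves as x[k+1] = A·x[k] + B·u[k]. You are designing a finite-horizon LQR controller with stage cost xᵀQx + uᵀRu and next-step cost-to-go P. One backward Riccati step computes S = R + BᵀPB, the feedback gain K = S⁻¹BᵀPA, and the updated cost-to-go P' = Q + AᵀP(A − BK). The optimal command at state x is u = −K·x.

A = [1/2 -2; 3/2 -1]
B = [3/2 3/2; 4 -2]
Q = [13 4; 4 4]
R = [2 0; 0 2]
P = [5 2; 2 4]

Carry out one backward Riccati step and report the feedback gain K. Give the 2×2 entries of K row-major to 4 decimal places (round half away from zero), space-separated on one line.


0.3535 -0.5834 -0.0311 -0.6148

BᵀP = [15.5000 19.0000; 3.5000 -5.0000]
S = R + BᵀPB = [2 0; 0 2] + [99.2500 -14.7500; -14.7500 15.2500] = [101.2500 -14.7500; -14.7500 17.2500]
BᵀPA = [36.2500 -50.0000; -5.7500 -2.0000]
K = S⁻¹·BᵀPA = [0.3535 -0.5834; -0.0311 -0.6148]
A−BK = [0.0164 -0.2027; 0.0239 0.1040]
AᵀP(A−BK) = [0.2570 -0.3872; -0.3872 1.6010]
P' = Q + AᵀP(A−BK) = [13.2570 3.6128; 3.6128 5.6010]
tr(P') = 18.8581


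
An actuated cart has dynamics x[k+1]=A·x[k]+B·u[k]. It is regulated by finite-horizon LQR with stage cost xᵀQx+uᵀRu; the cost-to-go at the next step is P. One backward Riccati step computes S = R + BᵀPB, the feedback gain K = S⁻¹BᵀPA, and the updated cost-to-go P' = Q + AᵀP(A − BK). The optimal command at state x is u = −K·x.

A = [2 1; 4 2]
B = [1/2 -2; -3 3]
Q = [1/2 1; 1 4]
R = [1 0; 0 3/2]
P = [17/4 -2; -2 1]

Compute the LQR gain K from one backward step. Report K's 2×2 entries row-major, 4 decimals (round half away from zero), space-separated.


BᵀP = [8.1250 -4.0000; -14.5000 7.0000]
S = R + BᵀPB = [1 0; 0 3/2] + [16.0625 -28.2500; -28.2500 50.0000] = [17.0625 -28.2500; -28.2500 51.5000]
BᵀPA = [0.2500 0.1250; -1.0000 -0.5000]
K = S⁻¹·BᵀPA = [-0.1906 -0.0953; -0.1240 -0.0620]
A−BK = [1.8473 0.9237; 3.8001 1.9000]
AᵀP(A−BK) = [0.9237 0.4618; 0.4618 0.2309]
P' = Q + AᵀP(A−BK) = [1.4237 1.4618; 1.4618 4.2309]
tr(P') = 5.6546

-0.1906 -0.0953 -0.1240 -0.0620


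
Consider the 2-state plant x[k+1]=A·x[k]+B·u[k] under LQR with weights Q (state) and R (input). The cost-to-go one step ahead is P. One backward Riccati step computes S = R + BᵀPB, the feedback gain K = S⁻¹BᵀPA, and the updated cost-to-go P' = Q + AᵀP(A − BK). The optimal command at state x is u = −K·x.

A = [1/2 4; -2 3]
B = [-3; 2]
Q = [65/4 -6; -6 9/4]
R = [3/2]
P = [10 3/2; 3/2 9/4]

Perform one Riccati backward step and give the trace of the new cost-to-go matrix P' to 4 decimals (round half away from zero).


BᵀP = [-27.0000 0.0000]
S = R + BᵀPB = [3/2] + [81.0000] = [82.5000]
BᵀPA = [-13.5000 -108.0000]
K = S⁻¹·BᵀPA = [-0.1636 -1.3091]
A−BK = [0.0091 0.0727; -1.6727 5.6182]
AᵀP(A−BK) = [6.2909 -20.9227; -20.9227 74.8682]
P' = Q + AᵀP(A−BK) = [22.5409 -26.9227; -26.9227 77.1182]
tr(P') = 99.6591

99.6591


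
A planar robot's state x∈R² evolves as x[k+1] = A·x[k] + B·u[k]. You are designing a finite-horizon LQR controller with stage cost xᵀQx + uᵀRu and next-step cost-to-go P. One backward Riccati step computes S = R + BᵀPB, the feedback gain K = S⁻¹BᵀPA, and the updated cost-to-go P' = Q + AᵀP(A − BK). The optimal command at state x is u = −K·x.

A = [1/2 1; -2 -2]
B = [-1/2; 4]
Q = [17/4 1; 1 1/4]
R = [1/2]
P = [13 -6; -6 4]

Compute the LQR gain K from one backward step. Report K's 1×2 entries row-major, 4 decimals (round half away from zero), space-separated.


-0.5804 -0.7466

BᵀP = [-30.5000 19.0000]
S = R + BᵀPB = [1/2] + [91.2500] = [91.7500]
BᵀPA = [-53.2500 -68.5000]
K = S⁻¹·BᵀPA = [-0.5804 -0.7466]
A−BK = [0.2098 0.6267; 0.3215 0.9864]
AᵀP(A−BK) = [0.3447 0.7439; 0.7439 1.8583]
P' = Q + AᵀP(A−BK) = [4.5947 1.7439; 1.7439 2.1083]
tr(P') = 6.7030


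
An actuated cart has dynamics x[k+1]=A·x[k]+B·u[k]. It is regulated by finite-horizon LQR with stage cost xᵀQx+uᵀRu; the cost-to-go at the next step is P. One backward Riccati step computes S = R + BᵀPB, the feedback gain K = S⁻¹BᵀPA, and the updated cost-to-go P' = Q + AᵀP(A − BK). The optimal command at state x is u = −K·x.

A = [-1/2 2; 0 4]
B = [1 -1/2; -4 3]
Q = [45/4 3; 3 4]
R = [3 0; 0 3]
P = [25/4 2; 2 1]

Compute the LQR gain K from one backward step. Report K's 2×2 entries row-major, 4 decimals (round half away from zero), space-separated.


-0.0172 -0.3777 -0.2017 1.5622

BᵀP = [-1.7500 -2.0000; 2.8750 2.0000]
S = R + BᵀPB = [3 0; 0 3] + [6.2500 -5.1250; -5.1250 4.5625] = [9.2500 -5.1250; -5.1250 7.5625]
BᵀPA = [0.8750 -11.5000; -1.4375 13.7500]
K = S⁻¹·BᵀPA = [-0.0172 -0.3777; -0.2017 1.5622]
A−BK = [-0.5837 3.1588; 0.5365 -2.1974]
AᵀP(A−BK) = [1.2876 -7.6738; -7.6738 47.1760]
P' = Q + AᵀP(A−BK) = [12.5376 -4.6738; -4.6738 51.1760]
tr(P') = 63.7135


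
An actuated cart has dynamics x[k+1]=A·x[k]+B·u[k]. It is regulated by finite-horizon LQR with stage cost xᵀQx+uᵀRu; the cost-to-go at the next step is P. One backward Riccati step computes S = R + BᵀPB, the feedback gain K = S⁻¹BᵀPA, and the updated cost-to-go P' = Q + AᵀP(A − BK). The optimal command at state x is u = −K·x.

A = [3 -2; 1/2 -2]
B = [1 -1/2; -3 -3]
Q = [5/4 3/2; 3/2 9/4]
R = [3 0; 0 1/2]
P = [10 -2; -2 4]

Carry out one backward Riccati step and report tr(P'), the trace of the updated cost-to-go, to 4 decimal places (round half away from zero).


19.7576

BᵀP = [16.0000 -14.0000; 1.0000 -11.0000]
S = R + BᵀPB = [3 0; 0 1/2] + [58.0000 34.0000; 34.0000 32.5000] = [61.0000 34.0000; 34.0000 33.0000]
BᵀPA = [41.0000 -4.0000; -2.5000 20.0000]
K = S⁻¹·BᵀPA = [1.6779 -0.9475; -1.8046 1.5823]
A−BK = [0.4198 -0.2614; 0.1202 -0.0957]
AᵀP(A−BK) = [11.6928 -7.1972; -7.1972 4.5648]
P' = Q + AᵀP(A−BK) = [12.9428 -5.6972; -5.6972 6.8148]
tr(P') = 19.7576


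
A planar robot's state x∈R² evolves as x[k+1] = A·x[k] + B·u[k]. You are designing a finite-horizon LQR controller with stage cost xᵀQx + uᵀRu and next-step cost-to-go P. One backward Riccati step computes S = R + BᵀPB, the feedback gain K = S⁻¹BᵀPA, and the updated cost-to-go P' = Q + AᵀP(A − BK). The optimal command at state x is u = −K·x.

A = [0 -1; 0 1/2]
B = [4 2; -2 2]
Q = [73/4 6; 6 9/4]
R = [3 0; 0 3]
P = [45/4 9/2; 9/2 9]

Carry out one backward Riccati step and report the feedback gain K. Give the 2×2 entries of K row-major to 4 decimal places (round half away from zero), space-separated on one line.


0.0000 -0.2428 0.0000 -0.0043

BᵀP = [36.0000 0.0000; 31.5000 27.0000]
S = R + BᵀPB = [3 0; 0 3] + [144.0000 72.0000; 72.0000 117.0000] = [147.0000 72.0000; 72.0000 120.0000]
BᵀPA = [0.0000 -36.0000; 0.0000 -18.0000]
K = S⁻¹·BᵀPA = [0.0000 -0.2428; 0.0000 -0.0043]
A−BK = [0.0000 -0.0202; 0.0000 0.0231]
AᵀP(A−BK) = [0.0000 0.0000; 0.0000 0.1821]
P' = Q + AᵀP(A−BK) = [18.2500 6.0000; 6.0000 2.4321]
tr(P') = 20.6821


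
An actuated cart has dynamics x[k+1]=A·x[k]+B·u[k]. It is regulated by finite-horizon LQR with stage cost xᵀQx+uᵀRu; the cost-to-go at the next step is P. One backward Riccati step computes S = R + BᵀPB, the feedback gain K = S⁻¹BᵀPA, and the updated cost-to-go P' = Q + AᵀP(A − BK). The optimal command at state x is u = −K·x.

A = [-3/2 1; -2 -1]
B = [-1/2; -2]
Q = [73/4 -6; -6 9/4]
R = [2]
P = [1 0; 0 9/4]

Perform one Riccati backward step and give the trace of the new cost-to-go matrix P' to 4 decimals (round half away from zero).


BᵀP = [-0.5000 -4.5000]
S = R + BᵀPB = [2] + [9.2500] = [11.2500]
BᵀPA = [9.7500 4.0000]
K = S⁻¹·BᵀPA = [0.8667 0.3556]
A−BK = [-1.0667 1.1778; -0.2667 -0.2889]
AᵀP(A−BK) = [2.8000 -0.4667; -0.4667 1.8278]
P' = Q + AᵀP(A−BK) = [21.0500 -6.4667; -6.4667 4.0778]
tr(P') = 25.1278

25.1278


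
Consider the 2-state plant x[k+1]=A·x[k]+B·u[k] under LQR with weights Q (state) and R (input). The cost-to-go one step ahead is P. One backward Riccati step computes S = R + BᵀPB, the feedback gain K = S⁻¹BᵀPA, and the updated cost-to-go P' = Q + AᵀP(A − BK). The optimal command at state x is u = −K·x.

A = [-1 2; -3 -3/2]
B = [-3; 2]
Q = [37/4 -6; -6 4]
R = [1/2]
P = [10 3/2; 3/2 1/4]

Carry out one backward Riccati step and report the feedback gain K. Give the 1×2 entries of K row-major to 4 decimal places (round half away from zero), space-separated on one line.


0.5306 -0.6531

BᵀP = [-27.0000 -4.0000]
S = R + BᵀPB = [1/2] + [73.0000] = [73.5000]
BᵀPA = [39.0000 -48.0000]
K = S⁻¹·BᵀPA = [0.5306 -0.6531]
A−BK = [0.5918 0.0408; -4.0612 -0.1939]
AᵀP(A−BK) = [0.5561 -0.1556; -0.1556 0.2156]
P' = Q + AᵀP(A−BK) = [9.8061 -6.1556; -6.1556 4.2156]
tr(P') = 14.0217


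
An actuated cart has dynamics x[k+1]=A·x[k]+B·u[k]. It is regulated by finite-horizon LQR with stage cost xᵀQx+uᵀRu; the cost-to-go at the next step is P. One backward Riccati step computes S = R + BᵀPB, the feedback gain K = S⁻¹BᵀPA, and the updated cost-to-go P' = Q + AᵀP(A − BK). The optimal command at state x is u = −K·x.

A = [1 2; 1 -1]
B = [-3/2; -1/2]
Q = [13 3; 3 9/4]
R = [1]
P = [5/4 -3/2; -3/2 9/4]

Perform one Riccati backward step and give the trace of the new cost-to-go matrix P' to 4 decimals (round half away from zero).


23.6397

BᵀP = [-1.1250 1.1250]
S = R + BᵀPB = [1] + [1.1250] = [2.1250]
BᵀPA = [0.0000 -3.3750]
K = S⁻¹·BᵀPA = [0.0000 -1.5882]
A−BK = [1.0000 -0.3824; 1.0000 -1.7941]
AᵀP(A−BK) = [0.5000 -1.2500; -1.2500 7.8897]
P' = Q + AᵀP(A−BK) = [13.5000 1.7500; 1.7500 10.1397]
tr(P') = 23.6397


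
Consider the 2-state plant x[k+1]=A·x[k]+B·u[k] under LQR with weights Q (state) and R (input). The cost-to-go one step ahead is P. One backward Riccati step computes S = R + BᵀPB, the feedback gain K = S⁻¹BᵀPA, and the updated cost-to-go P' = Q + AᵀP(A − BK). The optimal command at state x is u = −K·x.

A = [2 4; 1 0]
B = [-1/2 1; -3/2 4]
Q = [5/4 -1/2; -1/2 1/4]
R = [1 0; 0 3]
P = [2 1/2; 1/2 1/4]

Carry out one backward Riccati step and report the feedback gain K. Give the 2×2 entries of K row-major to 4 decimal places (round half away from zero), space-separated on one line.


BᵀP = [-1.7500 -0.6250; 4.0000 1.5000]
S = R + BᵀPB = [1 0; 0 3] + [1.8125 -4.2500; -4.2500 10.0000] = [2.8125 -4.2500; -4.2500 13.0000]
BᵀPA = [-4.1250 -7.0000; 9.5000 16.0000]
K = S⁻¹·BᵀPA = [-0.7162 -1.2432; 0.4966 0.8243]
A−BK = [1.1453 2.5541; -2.0608 -5.1622]
AᵀP(A−BK) = [2.5777 5.0405; 5.0405 10.1081]
P' = Q + AᵀP(A−BK) = [3.8277 4.5405; 4.5405 10.3581]
tr(P') = 14.1858

-0.7162 -1.2432 0.4966 0.8243


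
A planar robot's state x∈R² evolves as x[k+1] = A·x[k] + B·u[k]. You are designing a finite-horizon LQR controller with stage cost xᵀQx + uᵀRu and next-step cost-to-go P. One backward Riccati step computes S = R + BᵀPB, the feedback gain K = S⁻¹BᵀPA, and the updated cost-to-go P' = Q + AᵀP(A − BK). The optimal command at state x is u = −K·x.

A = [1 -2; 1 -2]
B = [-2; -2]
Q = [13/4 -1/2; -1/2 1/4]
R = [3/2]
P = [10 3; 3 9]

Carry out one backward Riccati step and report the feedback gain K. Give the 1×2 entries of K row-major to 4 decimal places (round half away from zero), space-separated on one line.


BᵀP = [-26.0000 -24.0000]
S = R + BᵀPB = [3/2] + [100.0000] = [101.5000]
BᵀPA = [-50.0000 100.0000]
K = S⁻¹·BᵀPA = [-0.4926 0.9852]
A−BK = [0.0148 -0.0296; 0.0148 -0.0296]
AᵀP(A−BK) = [0.3695 -0.7389; -0.7389 1.4778]
P' = Q + AᵀP(A−BK) = [3.6195 -1.2389; -1.2389 1.7278]
tr(P') = 5.3473

-0.4926 0.9852


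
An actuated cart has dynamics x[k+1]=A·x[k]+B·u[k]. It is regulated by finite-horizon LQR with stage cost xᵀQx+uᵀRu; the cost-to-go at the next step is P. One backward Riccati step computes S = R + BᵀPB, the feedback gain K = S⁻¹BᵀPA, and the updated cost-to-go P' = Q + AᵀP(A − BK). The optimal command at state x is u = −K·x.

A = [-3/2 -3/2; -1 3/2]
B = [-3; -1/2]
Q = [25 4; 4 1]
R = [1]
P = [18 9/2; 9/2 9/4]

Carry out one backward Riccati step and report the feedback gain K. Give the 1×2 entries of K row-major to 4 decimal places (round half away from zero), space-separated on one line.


0.5591 0.3526

BᵀP = [-56.2500 -14.6250]
S = R + BᵀPB = [1] + [176.0625] = [177.0625]
BᵀPA = [99.0000 62.4375]
K = S⁻¹·BᵀPA = [0.5591 0.3526]
A−BK = [0.1774 -0.4421; -0.7204 1.6763]
AᵀP(A−BK) = [0.8967 -1.1603; -1.1603 3.2952]
P' = Q + AᵀP(A−BK) = [25.8967 2.8397; 2.8397 4.2952]
tr(P') = 30.1918


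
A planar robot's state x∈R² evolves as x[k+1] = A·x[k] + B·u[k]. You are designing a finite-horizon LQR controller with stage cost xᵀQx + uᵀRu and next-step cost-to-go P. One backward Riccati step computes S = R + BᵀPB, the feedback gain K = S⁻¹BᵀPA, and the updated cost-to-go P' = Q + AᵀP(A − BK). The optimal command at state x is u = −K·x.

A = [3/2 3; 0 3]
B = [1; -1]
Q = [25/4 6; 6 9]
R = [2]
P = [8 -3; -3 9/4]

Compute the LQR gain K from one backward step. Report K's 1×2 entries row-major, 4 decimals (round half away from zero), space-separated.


0.9041 0.9452

BᵀP = [11.0000 -5.2500]
S = R + BᵀPB = [2] + [16.2500] = [18.2500]
BᵀPA = [16.5000 17.2500]
K = S⁻¹·BᵀPA = [0.9041 0.9452]
A−BK = [0.5959 2.0548; 0.9041 3.9452]
AᵀP(A−BK) = [3.0822 6.9041; 6.9041 21.9452]
P' = Q + AᵀP(A−BK) = [9.3322 12.9041; 12.9041 30.9452]
tr(P') = 40.2774


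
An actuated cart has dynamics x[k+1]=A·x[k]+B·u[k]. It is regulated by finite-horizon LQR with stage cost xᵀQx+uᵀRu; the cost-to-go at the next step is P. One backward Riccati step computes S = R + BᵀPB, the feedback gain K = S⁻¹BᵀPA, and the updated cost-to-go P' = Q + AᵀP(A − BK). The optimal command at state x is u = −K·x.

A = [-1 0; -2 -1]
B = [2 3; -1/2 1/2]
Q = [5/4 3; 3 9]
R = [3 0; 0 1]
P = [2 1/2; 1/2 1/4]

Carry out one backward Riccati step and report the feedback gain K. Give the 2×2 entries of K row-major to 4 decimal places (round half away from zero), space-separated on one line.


BᵀP = [3.7500 0.8750; 6.2500 1.6250]
S = R + BᵀPB = [3 0; 0 1] + [7.0625 11.6875; 11.6875 19.5625] = [10.0625 11.6875; 11.6875 20.5625]
BᵀPA = [-5.5000 -0.8750; -9.5000 -1.6250]
K = S⁻¹·BᵀPA = [-0.0293 0.0142; -0.4453 -0.0871]
A−BK = [0.3947 0.2329; -1.7920 -0.9493]
AᵀP(A−BK) = [0.6080 0.2507; 0.2507 0.1209]
P' = Q + AᵀP(A−BK) = [1.8580 3.2507; 3.2507 9.1209]
tr(P') = 10.9789

-0.0293 0.0142 -0.4453 -0.0871


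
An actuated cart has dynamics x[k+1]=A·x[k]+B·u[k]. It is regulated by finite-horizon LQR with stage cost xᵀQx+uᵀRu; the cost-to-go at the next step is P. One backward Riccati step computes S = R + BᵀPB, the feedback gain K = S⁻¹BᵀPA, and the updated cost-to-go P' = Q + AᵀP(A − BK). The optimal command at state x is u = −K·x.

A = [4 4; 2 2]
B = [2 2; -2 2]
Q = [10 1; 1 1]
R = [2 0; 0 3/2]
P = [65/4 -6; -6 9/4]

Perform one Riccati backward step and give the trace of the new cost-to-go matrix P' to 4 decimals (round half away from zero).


15.8066

BᵀP = [44.5000 -16.5000; 20.5000 -7.5000]
S = R + BᵀPB = [2 0; 0 3/2] + [122.0000 56.0000; 56.0000 26.0000] = [124.0000 56.0000; 56.0000 27.5000]
BᵀPA = [145.0000 145.0000; 67.0000 67.0000]
K = S⁻¹·BᵀPA = [0.8595 0.8595; 0.6861 0.6861]
A−BK = [0.9088 0.9088; 2.3467 2.3467]
AᵀP(A−BK) = [2.4033 2.4033; 2.4033 2.4033]
P' = Q + AᵀP(A−BK) = [12.4033 3.4033; 3.4033 3.4033]
tr(P') = 15.8066


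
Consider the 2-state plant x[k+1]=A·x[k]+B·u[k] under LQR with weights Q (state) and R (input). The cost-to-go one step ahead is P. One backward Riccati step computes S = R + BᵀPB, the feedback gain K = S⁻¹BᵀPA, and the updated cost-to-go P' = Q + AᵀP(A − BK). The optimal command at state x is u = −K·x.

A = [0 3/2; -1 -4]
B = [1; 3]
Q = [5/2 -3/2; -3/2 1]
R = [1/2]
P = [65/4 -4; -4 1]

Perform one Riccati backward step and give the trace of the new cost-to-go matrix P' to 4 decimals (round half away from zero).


BᵀP = [4.2500 -1.0000]
S = R + BᵀPB = [1/2] + [1.2500] = [1.7500]
BᵀPA = [1.0000 10.3750]
K = S⁻¹·BᵀPA = [0.5714 5.9286]
A−BK = [-0.5714 -4.4286; -2.7143 -21.7857]
AᵀP(A−BK) = [0.4286 4.0714; 4.0714 39.0536]
P' = Q + AᵀP(A−BK) = [2.9286 2.5714; 2.5714 40.0536]
tr(P') = 42.9821

42.9821


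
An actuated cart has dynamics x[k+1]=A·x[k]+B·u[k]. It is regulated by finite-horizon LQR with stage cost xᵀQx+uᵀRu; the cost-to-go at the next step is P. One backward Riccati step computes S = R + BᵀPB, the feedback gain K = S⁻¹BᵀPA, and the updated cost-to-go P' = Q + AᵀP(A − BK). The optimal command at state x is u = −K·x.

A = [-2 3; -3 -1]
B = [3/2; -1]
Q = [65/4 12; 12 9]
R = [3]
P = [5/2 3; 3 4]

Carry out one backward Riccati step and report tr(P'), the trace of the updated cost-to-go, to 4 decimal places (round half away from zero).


112.4224

BᵀP = [0.7500 0.5000]
S = R + BᵀPB = [3] + [0.6250] = [3.6250]
BᵀPA = [-3.0000 1.7500]
K = S⁻¹·BᵀPA = [-0.8276 0.4828]
A−BK = [-0.7586 2.2759; -3.8276 -0.5172]
AᵀP(A−BK) = [79.5172 -22.5517; -22.5517 7.6552]
P' = Q + AᵀP(A−BK) = [95.7672 -10.5517; -10.5517 16.6552]
tr(P') = 112.4224


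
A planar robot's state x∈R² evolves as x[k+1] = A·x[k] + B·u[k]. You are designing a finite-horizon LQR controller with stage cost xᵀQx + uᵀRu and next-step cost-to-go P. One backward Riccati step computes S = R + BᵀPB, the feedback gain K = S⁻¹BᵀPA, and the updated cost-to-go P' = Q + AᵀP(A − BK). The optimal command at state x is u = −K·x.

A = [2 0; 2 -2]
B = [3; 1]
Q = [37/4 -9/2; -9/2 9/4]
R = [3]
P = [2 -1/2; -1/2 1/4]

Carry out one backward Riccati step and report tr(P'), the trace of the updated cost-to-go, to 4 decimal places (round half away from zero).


BᵀP = [5.5000 -1.2500]
S = R + BᵀPB = [3] + [15.2500] = [18.2500]
BᵀPA = [8.5000 2.5000]
K = S⁻¹·BᵀPA = [0.4658 0.1370]
A−BK = [0.6027 -0.4110; 1.5342 -2.1370]
AᵀP(A−BK) = [1.0411 -0.1644; -0.1644 0.6575]
P' = Q + AᵀP(A−BK) = [10.2911 -4.6644; -4.6644 2.9075]
tr(P') = 13.1986

13.1986


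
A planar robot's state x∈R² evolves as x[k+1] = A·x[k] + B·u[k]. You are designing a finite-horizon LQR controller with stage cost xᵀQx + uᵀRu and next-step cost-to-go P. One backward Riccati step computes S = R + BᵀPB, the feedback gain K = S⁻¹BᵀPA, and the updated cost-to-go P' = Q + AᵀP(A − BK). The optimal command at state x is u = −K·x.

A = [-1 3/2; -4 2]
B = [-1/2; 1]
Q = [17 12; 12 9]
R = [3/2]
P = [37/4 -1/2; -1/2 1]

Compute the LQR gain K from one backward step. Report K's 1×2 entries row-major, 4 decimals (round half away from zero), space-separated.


0.0235 -0.9765

BᵀP = [-5.1250 1.2500]
S = R + BᵀPB = [3/2] + [3.8125] = [5.3125]
BᵀPA = [0.1250 -5.1875]
K = S⁻¹·BᵀPA = [0.0235 -0.9765]
A−BK = [-0.9882 1.0118; -4.0235 2.9765]
AᵀP(A−BK) = [21.2471 -17.7529; -17.7529 16.7471]
P' = Q + AᵀP(A−BK) = [38.2471 -5.7529; -5.7529 25.7471]
tr(P') = 63.9941


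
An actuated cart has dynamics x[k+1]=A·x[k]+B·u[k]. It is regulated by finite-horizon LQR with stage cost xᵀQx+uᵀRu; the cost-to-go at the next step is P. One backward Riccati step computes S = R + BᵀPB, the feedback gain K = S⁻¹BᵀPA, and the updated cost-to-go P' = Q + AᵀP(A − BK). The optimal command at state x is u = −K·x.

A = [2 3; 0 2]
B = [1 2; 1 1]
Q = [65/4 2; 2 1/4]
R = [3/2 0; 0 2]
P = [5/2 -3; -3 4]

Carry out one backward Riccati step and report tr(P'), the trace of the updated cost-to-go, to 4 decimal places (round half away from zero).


BᵀP = [-0.5000 1.0000; 2.0000 -2.0000]
S = R + BᵀPB = [3/2 0; 0 2] + [0.5000 0.0000; 0.0000 2.0000] = [2.0000 0.0000; 0.0000 4.0000]
BᵀPA = [-1.0000 0.5000; 4.0000 2.0000]
K = S⁻¹·BᵀPA = [-0.5000 0.2500; 1.0000 0.5000]
A−BK = [0.5000 1.7500; -0.5000 1.2500]
AᵀP(A−BK) = [5.5000 1.2500; 1.2500 1.3750]
P' = Q + AᵀP(A−BK) = [21.7500 3.2500; 3.2500 1.6250]
tr(P') = 23.3750

23.3750


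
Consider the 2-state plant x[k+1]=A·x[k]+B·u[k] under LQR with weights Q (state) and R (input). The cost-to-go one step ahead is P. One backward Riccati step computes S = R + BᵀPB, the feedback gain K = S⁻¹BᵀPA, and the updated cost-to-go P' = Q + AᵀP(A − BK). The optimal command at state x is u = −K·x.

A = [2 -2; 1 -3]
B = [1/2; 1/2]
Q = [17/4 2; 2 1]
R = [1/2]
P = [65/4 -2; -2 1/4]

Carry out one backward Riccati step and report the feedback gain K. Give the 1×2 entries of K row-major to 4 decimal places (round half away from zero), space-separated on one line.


BᵀP = [7.1250 -0.8750]
S = R + BᵀPB = [1/2] + [3.1250] = [3.6250]
BᵀPA = [13.3750 -11.6250]
K = S⁻¹·BᵀPA = [3.6897 -3.2069]
A−BK = [0.1552 -0.3966; -0.8448 -1.3966]
AᵀP(A−BK) = [7.9009 -6.8578; -6.8578 5.9698]
P' = Q + AᵀP(A−BK) = [12.1509 -4.8578; -4.8578 6.9698]
tr(P') = 19.1207

3.6897 -3.2069


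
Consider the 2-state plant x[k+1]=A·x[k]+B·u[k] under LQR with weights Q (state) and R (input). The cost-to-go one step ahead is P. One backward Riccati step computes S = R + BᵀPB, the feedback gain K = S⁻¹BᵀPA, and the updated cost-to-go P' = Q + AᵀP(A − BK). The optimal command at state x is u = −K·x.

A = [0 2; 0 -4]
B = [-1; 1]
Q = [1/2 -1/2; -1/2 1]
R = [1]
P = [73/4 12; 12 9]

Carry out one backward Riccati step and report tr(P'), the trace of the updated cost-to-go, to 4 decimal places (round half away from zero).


BᵀP = [-6.2500 -3.0000]
S = R + BᵀPB = [1] + [3.2500] = [4.2500]
BᵀPA = [0.0000 -0.5000]
K = S⁻¹·BᵀPA = [0.0000 -0.1176]
A−BK = [0.0000 1.8824; 0.0000 -3.8824]
AᵀP(A−BK) = [0.0000 0.0000; 0.0000 24.9412]
P' = Q + AᵀP(A−BK) = [0.5000 -0.5000; -0.5000 25.9412]
tr(P') = 26.4412

26.4412


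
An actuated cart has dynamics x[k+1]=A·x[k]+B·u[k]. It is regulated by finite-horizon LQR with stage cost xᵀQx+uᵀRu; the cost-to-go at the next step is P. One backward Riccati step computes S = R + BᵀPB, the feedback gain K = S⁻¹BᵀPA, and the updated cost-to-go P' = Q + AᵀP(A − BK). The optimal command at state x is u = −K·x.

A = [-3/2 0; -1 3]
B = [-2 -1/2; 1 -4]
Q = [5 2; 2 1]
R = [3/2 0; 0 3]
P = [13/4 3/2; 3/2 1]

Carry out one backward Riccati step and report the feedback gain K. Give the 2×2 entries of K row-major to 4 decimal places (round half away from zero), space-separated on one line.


0.5575 -0.0389 0.4003 -0.5362

BᵀP = [-5.0000 -2.0000; -7.6250 -4.7500]
S = R + BᵀPB = [3/2 0; 0 3] + [8.0000 10.5000; 10.5000 22.8125] = [9.5000 10.5000; 10.5000 25.8125]
BᵀPA = [9.5000 -6.0000; 16.1875 -14.2500]
K = S⁻¹·BᵀPA = [0.5575 -0.0389; 0.4003 -0.5362]
A−BK = [-0.1848 -0.3459; 0.0438 0.8940]
AᵀP(A−BK) = [1.0357 -0.7002; -0.7002 1.1253]
P' = Q + AᵀP(A−BK) = [6.0357 1.2998; 1.2998 2.1253]
tr(P') = 8.1609


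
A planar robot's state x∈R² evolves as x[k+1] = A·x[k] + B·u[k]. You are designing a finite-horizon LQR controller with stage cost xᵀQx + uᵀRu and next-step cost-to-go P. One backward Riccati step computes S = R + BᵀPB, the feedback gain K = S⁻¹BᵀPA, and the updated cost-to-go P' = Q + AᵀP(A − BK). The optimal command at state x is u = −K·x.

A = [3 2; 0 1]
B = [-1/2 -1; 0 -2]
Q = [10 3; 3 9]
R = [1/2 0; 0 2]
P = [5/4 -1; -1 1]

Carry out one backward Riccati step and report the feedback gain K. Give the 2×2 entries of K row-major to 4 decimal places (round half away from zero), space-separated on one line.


BᵀP = [-0.6250 0.5000; 0.7500 -1.0000]
S = R + BᵀPB = [1/2 0; 0 2] + [0.3125 -0.3750; -0.3750 1.2500] = [0.8125 -0.3750; -0.3750 3.2500]
BᵀPA = [-1.8750 -0.7500; 2.2500 0.5000]
K = S⁻¹·BᵀPA = [-2.1000 -0.9000; 0.4500 0.0500]
A−BK = [2.4000 1.6000; 0.9000 1.1000]
AᵀP(A−BK) = [6.3000 2.7000; 2.7000 1.3000]
P' = Q + AᵀP(A−BK) = [16.3000 5.7000; 5.7000 10.3000]
tr(P') = 26.6000

-2.1000 -0.9000 0.4500 0.0500


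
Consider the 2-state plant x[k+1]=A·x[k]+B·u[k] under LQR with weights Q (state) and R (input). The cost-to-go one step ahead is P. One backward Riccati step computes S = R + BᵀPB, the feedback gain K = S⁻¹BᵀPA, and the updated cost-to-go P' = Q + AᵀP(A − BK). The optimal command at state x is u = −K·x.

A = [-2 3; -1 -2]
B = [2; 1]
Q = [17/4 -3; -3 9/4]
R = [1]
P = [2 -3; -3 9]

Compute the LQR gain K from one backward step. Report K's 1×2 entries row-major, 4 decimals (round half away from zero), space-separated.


BᵀP = [1.0000 3.0000]
S = R + BᵀPB = [1] + [5.0000] = [6.0000]
BᵀPA = [-5.0000 -3.0000]
K = S⁻¹·BᵀPA = [-0.8333 -0.5000]
A−BK = [-0.3333 4.0000; -0.1667 -1.5000]
AᵀP(A−BK) = [0.8333 0.5000; 0.5000 88.5000]
P' = Q + AᵀP(A−BK) = [5.0833 -2.5000; -2.5000 90.7500]
tr(P') = 95.8333

-0.8333 -0.5000


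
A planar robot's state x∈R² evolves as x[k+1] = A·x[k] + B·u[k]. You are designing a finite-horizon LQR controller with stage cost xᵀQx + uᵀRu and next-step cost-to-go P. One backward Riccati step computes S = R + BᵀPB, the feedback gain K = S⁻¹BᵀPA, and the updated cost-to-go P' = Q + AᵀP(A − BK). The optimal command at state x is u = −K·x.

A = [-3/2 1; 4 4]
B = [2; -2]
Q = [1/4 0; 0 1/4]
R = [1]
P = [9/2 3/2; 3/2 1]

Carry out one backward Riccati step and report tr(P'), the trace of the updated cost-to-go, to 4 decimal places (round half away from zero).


BᵀP = [6.0000 1.0000]
S = R + BᵀPB = [1] + [10.0000] = [11.0000]
BᵀPA = [-5.0000 10.0000]
K = S⁻¹·BᵀPA = [-0.4545 0.9091]
A−BK = [-0.5909 -0.8182; 3.0909 5.8182]
AᵀP(A−BK) = [5.8523 10.7955; 10.7955 23.4091]
P' = Q + AᵀP(A−BK) = [6.1023 10.7955; 10.7955 23.6591]
tr(P') = 29.7614

29.7614
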